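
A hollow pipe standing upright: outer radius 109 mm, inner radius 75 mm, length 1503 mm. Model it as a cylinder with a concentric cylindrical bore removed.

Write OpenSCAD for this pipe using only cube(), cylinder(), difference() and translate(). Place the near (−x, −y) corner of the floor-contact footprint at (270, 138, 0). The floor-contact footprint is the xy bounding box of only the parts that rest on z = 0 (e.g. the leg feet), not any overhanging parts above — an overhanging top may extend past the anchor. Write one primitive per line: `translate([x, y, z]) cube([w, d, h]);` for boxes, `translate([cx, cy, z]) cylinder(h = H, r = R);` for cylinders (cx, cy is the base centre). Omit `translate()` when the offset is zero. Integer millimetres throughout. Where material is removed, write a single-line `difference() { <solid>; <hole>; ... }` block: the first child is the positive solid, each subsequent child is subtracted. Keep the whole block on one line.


difference() { translate([379, 247, 0]) cylinder(h = 1503, r = 109); translate([379, 247, 0]) cylinder(h = 1503, r = 75); }


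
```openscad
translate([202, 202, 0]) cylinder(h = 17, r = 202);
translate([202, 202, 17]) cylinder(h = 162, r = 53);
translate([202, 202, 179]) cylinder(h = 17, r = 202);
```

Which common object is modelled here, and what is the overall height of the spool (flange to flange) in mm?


A spool. The overall height is 196 mm.

Three coaxial cylinders, large–small–large — a spool. Two 17 mm flanges and a 162 mm core give 17 + 162 + 17 = 196 mm.


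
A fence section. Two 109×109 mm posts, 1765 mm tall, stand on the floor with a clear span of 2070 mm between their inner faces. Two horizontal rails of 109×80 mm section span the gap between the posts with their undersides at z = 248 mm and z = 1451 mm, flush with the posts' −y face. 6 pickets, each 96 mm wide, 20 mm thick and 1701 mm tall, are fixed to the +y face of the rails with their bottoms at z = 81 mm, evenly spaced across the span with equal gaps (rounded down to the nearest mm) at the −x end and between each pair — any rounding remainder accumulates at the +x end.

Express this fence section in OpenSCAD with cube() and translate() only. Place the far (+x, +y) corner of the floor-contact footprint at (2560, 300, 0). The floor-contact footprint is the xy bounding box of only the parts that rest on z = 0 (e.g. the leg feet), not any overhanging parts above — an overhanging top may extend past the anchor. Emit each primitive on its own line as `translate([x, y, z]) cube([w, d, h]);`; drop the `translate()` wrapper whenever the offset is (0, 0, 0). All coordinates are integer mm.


translate([272, 191, 0]) cube([109, 109, 1765]);
translate([2451, 191, 0]) cube([109, 109, 1765]);
translate([381, 191, 248]) cube([2070, 109, 80]);
translate([381, 191, 1451]) cube([2070, 109, 80]);
translate([594, 300, 81]) cube([96, 20, 1701]);
translate([903, 300, 81]) cube([96, 20, 1701]);
translate([1212, 300, 81]) cube([96, 20, 1701]);
translate([1521, 300, 81]) cube([96, 20, 1701]);
translate([1830, 300, 81]) cube([96, 20, 1701]);
translate([2139, 300, 81]) cube([96, 20, 1701]);


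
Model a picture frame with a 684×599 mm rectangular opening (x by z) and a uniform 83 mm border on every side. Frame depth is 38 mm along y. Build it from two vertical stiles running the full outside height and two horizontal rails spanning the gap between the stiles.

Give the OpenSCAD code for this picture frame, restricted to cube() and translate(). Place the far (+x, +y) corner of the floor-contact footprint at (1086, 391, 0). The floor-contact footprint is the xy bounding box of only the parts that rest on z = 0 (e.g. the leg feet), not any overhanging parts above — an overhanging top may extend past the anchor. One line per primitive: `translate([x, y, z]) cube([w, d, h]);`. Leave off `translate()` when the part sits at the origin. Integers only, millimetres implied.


translate([236, 353, 0]) cube([83, 38, 765]);
translate([1003, 353, 0]) cube([83, 38, 765]);
translate([319, 353, 0]) cube([684, 38, 83]);
translate([319, 353, 682]) cube([684, 38, 83]);


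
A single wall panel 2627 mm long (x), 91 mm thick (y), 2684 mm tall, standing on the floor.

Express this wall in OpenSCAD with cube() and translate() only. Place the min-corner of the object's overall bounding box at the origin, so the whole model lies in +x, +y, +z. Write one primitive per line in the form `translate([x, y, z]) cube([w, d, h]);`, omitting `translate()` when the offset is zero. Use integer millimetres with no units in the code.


cube([2627, 91, 2684]);


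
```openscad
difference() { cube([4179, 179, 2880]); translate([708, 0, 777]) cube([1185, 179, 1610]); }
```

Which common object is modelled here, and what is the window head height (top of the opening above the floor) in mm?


A wall with a window opening. The window head height is 2387 mm.

A wall with a rectangular opening subtracted — a window. Sill at z = 777, opening 1610 mm tall, so the head is at 777 + 1610 = 2387 mm.


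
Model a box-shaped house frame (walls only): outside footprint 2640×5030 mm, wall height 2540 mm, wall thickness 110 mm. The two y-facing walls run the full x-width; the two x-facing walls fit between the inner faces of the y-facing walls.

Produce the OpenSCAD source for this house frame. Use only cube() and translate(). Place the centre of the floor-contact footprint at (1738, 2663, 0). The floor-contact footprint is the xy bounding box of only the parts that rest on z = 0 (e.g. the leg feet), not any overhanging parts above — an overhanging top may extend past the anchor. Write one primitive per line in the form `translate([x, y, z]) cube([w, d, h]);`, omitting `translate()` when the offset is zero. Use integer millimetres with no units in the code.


translate([418, 148, 0]) cube([2640, 110, 2540]);
translate([418, 5068, 0]) cube([2640, 110, 2540]);
translate([418, 258, 0]) cube([110, 4810, 2540]);
translate([2948, 258, 0]) cube([110, 4810, 2540]);


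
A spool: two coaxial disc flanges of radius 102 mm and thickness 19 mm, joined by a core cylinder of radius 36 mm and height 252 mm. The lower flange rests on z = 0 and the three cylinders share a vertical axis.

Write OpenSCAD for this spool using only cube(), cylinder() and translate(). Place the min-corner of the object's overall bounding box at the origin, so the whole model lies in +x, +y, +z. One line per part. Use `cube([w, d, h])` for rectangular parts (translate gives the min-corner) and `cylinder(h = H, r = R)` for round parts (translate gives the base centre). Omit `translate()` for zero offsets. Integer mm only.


translate([102, 102, 0]) cylinder(h = 19, r = 102);
translate([102, 102, 19]) cylinder(h = 252, r = 36);
translate([102, 102, 271]) cylinder(h = 19, r = 102);


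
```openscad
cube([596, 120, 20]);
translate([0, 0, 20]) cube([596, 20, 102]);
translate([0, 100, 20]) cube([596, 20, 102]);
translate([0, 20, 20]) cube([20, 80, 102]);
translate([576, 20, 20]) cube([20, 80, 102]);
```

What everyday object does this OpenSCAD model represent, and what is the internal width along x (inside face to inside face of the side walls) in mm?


An open box. The internal width is 556 mm.

A 596×120 base slab with four walls standing on it — an open box. The base is 596 mm wide and the walls are 20 mm thick, so the internal width is 596 − 2 × 20 = 556 mm.


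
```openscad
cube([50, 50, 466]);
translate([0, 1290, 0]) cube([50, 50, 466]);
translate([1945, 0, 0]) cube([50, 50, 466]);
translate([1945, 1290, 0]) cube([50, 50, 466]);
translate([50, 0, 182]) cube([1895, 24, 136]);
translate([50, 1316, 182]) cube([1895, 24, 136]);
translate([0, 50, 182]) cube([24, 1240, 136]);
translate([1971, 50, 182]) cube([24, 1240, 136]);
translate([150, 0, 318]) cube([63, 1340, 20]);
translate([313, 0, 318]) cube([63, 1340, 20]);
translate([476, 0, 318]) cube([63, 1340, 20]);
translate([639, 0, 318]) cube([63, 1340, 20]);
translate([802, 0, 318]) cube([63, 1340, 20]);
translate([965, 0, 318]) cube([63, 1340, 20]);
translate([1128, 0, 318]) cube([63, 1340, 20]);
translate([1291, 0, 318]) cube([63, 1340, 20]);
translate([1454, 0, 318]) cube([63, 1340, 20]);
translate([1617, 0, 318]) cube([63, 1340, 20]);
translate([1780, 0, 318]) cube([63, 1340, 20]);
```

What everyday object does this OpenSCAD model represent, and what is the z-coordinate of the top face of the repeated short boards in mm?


A bed frame. The slat-top height is 338 mm.

Four posts, four rails, and a row of slats — a bed frame. Slats sit on the rails at z = 182 + 136 = 318; with slat thickness 20, the top is 338 mm.


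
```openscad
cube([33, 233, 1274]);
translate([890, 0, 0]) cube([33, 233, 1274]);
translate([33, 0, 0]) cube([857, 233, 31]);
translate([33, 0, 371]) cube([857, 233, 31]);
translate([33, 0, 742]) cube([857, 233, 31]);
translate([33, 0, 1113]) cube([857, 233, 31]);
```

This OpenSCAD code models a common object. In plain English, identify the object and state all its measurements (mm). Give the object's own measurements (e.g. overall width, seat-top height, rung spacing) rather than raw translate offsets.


An open bookshelf. Two side panels, each 33 mm thick, 233 mm deep and 1274 mm tall, stand 923 mm apart (outside-to-outside). Between them sit 4 shelves, each 31 mm thick and 233 mm deep, spanning the full gap between the sides. The bottom shelf rests on the floor (its underside at z = 0) and the clear gap between one shelf's top and the next shelf's underside is 340 mm.


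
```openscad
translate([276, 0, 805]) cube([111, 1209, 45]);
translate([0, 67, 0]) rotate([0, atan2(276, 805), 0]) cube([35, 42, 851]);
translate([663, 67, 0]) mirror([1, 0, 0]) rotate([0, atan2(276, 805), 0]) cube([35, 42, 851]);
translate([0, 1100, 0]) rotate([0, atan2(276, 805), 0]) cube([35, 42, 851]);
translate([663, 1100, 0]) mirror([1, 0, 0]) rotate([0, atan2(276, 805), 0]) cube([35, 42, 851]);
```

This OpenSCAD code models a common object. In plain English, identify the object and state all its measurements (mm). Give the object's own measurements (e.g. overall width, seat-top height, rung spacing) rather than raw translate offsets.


A sawhorse. A 111×1209×45 mm beam (x, y, z) sits on two A-frame leg pairs. Each pair is two raked legs of 35×42 mm section (42 mm along y) splaying symmetrically in x. Each leg rises 805 mm vertically over 276 mm of horizontal reach and is 851 mm long along its own axis. Every leg's outer bottom edge rests on the floor and its outer top edge meets a bottom edge of the beam — the left legs (tilting toward +x) meet the beam's −x bottom edge, the right legs (their mirror images, tilting toward −x) meet its +x bottom edge — so the leg tops tuck under the beam, the beam's underside is 805 mm above the floor, and the feet are 663 mm apart outside-to-outside with the beam centred between them. The two leg pairs are set in 67 mm from either end of the beam.


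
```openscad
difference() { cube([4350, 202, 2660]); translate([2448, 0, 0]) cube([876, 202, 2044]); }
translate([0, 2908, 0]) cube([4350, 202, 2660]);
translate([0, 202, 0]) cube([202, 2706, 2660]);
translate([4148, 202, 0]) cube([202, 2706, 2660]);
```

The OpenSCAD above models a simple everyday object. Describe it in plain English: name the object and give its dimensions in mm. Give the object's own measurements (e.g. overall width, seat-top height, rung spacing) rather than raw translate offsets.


A single room: four walls, each 2660 mm tall and 202 mm thick, enclosing an outside footprint 4350×3110 mm (x × y), no floor or roof. The front and back walls (−y and +y sides) run the full x-width; the side walls fit between their inner faces. A door opening 876 mm wide and 2044 mm tall is cut through the front wall from the floor up, its −x edge 2448 mm from the wall's −x end.


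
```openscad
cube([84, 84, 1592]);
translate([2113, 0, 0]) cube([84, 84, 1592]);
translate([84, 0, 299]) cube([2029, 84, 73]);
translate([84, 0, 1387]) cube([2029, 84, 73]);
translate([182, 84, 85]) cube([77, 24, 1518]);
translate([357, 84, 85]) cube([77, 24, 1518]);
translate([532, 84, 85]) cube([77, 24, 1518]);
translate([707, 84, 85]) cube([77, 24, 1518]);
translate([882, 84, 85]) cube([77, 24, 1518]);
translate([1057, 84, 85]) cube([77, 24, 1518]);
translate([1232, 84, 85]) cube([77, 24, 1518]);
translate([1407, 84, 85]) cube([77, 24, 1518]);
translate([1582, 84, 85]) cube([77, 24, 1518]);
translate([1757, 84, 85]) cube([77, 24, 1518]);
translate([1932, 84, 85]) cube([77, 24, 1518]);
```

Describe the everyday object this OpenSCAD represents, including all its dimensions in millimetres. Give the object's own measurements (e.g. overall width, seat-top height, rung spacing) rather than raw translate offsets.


A fence section. Two 84×84 mm posts, 1592 mm tall, stand on the floor with a clear span of 2029 mm between their inner faces. Two horizontal rails of 84×73 mm section span the gap between the posts with their undersides at z = 299 mm and z = 1387 mm, flush with the posts' −y face. 11 pickets, each 77 mm wide, 24 mm thick and 1518 mm tall, are fixed to the +y face of the rails with their bottoms at z = 85 mm, spaced across the span with a 98 mm gap after the −x post and between neighbouring pickets, with 104 mm left before the +x post.


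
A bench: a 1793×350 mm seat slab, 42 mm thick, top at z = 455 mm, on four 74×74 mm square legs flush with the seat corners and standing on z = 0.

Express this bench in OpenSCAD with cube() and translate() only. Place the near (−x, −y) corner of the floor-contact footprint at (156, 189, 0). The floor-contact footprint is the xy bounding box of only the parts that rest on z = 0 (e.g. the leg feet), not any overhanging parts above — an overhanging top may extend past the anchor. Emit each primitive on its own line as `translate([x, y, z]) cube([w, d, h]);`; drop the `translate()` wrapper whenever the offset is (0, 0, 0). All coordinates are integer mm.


translate([156, 189, 413]) cube([1793, 350, 42]);
translate([156, 189, 0]) cube([74, 74, 413]);
translate([156, 465, 0]) cube([74, 74, 413]);
translate([1875, 189, 0]) cube([74, 74, 413]);
translate([1875, 465, 0]) cube([74, 74, 413]);


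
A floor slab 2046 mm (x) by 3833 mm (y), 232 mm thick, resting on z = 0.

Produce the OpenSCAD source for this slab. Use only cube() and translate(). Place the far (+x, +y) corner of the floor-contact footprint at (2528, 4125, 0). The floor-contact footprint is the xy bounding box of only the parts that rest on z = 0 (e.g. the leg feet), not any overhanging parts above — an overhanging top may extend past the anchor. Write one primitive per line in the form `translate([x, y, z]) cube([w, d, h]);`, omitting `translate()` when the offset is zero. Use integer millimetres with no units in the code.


translate([482, 292, 0]) cube([2046, 3833, 232]);


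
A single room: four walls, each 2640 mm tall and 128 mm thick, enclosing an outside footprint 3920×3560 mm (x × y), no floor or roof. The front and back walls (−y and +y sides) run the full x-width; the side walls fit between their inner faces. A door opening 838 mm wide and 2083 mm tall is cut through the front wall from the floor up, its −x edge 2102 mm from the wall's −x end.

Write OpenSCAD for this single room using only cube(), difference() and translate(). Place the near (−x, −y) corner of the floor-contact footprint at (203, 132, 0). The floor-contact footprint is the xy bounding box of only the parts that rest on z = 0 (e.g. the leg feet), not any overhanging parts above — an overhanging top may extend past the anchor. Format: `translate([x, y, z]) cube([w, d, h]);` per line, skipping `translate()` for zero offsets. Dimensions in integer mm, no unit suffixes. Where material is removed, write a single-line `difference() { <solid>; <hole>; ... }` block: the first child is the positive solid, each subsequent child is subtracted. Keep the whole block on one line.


difference() { translate([203, 132, 0]) cube([3920, 128, 2640]); translate([2305, 132, 0]) cube([838, 128, 2083]); }
translate([203, 3564, 0]) cube([3920, 128, 2640]);
translate([203, 260, 0]) cube([128, 3304, 2640]);
translate([3995, 260, 0]) cube([128, 3304, 2640]);


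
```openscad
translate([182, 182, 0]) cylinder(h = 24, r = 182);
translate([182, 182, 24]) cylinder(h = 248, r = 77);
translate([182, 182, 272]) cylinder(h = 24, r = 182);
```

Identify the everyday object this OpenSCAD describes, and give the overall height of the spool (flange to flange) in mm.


A spool. The overall height is 296 mm.

Three coaxial cylinders, large–small–large — a spool. Two 24 mm flanges and a 248 mm core give 24 + 248 + 24 = 296 mm.


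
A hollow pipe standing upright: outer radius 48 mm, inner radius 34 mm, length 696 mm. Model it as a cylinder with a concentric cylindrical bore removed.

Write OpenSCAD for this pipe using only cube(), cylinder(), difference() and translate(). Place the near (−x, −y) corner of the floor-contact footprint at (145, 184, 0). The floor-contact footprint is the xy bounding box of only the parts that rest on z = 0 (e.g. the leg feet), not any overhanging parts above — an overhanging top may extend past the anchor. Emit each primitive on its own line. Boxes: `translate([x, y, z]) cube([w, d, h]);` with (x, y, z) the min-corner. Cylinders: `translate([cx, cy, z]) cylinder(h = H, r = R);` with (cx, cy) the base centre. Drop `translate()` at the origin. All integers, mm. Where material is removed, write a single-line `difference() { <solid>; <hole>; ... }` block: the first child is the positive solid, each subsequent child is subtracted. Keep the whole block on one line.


difference() { translate([193, 232, 0]) cylinder(h = 696, r = 48); translate([193, 232, 0]) cylinder(h = 696, r = 34); }


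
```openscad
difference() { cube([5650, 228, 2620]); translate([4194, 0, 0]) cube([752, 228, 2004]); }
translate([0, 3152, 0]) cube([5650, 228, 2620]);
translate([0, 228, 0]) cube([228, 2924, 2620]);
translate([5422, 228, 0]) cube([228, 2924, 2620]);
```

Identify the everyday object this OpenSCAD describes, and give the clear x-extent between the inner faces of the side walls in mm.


A single room. The interior width is 5194 mm.

Four walls enclosing a rectangle with a door in the front wall — a room. Outside width 5650 minus two 228 mm walls gives 5194 mm.


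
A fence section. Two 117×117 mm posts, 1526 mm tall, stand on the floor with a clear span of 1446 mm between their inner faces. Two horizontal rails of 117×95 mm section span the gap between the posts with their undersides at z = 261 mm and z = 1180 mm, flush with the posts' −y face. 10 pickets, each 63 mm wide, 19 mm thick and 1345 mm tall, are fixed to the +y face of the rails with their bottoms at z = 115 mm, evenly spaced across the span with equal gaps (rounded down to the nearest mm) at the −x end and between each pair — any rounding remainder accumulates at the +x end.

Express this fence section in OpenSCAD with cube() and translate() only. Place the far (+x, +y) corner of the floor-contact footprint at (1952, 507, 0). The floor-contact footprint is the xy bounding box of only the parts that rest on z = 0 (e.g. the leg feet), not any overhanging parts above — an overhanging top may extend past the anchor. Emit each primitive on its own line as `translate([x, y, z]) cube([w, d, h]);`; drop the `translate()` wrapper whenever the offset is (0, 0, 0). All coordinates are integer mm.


translate([272, 390, 0]) cube([117, 117, 1526]);
translate([1835, 390, 0]) cube([117, 117, 1526]);
translate([389, 390, 261]) cube([1446, 117, 95]);
translate([389, 390, 1180]) cube([1446, 117, 95]);
translate([463, 507, 115]) cube([63, 19, 1345]);
translate([600, 507, 115]) cube([63, 19, 1345]);
translate([737, 507, 115]) cube([63, 19, 1345]);
translate([874, 507, 115]) cube([63, 19, 1345]);
translate([1011, 507, 115]) cube([63, 19, 1345]);
translate([1148, 507, 115]) cube([63, 19, 1345]);
translate([1285, 507, 115]) cube([63, 19, 1345]);
translate([1422, 507, 115]) cube([63, 19, 1345]);
translate([1559, 507, 115]) cube([63, 19, 1345]);
translate([1696, 507, 115]) cube([63, 19, 1345]);


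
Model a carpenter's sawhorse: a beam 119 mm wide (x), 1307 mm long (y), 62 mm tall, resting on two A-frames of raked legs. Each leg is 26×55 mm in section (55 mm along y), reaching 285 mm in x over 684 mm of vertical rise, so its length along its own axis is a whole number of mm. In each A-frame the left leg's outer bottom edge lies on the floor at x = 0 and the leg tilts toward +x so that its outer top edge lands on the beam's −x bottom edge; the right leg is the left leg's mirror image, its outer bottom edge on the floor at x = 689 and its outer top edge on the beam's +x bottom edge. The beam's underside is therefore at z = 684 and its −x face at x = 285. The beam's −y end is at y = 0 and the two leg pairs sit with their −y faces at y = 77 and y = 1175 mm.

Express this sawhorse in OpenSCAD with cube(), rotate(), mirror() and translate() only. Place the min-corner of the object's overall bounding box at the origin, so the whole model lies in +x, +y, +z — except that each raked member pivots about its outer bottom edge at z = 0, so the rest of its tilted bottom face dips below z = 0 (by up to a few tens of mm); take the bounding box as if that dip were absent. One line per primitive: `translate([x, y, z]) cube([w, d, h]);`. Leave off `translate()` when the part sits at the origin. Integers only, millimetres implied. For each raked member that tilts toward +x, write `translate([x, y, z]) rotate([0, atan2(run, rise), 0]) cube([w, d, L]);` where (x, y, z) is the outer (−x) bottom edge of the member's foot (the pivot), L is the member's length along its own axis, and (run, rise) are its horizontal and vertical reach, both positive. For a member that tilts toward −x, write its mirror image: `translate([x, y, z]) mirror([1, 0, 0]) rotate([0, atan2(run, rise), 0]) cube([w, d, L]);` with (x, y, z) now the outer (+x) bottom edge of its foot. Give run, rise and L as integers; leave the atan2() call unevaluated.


// leg length = √(285² + 684²) = 741
// right-leg outer foot x = 2·285 + 119 = 689
// beam min-corner = (285, 0, 684)
translate([285, 0, 684]) cube([119, 1307, 62]);
translate([0, 77, 0]) rotate([0, atan2(285, 684), 0]) cube([26, 55, 741]);
translate([689, 77, 0]) mirror([1, 0, 0]) rotate([0, atan2(285, 684), 0]) cube([26, 55, 741]);
translate([0, 1175, 0]) rotate([0, atan2(285, 684), 0]) cube([26, 55, 741]);
translate([689, 1175, 0]) mirror([1, 0, 0]) rotate([0, atan2(285, 684), 0]) cube([26, 55, 741]);


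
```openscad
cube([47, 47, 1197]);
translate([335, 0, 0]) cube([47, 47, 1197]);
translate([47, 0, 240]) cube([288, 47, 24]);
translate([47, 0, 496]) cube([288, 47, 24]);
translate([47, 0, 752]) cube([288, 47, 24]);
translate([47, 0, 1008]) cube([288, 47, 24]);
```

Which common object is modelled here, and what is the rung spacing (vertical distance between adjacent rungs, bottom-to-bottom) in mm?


A ladder. The rung spacing is 256 mm.

Two tall 47×47 posts with 4 short bars between them — a ladder. Adjacent rungs sit at z = 240 and z = 496, so the spacing is 496 − 240 = 256 mm.


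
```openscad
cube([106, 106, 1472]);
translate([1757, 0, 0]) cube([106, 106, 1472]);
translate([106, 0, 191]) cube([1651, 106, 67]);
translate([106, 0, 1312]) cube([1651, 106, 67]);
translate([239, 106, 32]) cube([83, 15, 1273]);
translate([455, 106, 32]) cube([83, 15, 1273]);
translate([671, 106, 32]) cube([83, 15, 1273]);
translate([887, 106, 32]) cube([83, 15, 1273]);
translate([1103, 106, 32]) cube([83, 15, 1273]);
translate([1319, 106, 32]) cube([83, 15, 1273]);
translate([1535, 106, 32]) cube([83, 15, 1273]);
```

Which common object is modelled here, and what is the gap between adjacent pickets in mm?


A fence section. The picket gap is 133 mm.

Two posts, two rails, 7 pickets — a fence section. Span 1651 mm holds 7 pickets of 83 mm with 8 equal gaps: ⌊(1651 − 7·83) / 8⌋ = 133 mm.


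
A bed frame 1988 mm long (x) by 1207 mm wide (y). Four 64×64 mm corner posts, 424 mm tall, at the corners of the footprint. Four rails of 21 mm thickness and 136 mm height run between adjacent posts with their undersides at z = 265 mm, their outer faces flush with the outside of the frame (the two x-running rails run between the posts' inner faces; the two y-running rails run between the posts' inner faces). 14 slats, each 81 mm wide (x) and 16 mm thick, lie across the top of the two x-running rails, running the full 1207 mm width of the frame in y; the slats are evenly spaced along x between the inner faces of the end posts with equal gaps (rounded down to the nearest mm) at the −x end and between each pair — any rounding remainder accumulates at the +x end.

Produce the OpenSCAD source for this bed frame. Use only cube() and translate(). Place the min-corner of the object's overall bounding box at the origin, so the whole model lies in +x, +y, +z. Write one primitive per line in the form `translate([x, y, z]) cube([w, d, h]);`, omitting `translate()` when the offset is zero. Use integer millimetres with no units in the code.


cube([64, 64, 424]);
translate([0, 1143, 0]) cube([64, 64, 424]);
translate([1924, 0, 0]) cube([64, 64, 424]);
translate([1924, 1143, 0]) cube([64, 64, 424]);
translate([64, 0, 265]) cube([1860, 21, 136]);
translate([64, 1186, 265]) cube([1860, 21, 136]);
translate([0, 64, 265]) cube([21, 1079, 136]);
translate([1967, 64, 265]) cube([21, 1079, 136]);
translate([112, 0, 401]) cube([81, 1207, 16]);
translate([241, 0, 401]) cube([81, 1207, 16]);
translate([370, 0, 401]) cube([81, 1207, 16]);
translate([499, 0, 401]) cube([81, 1207, 16]);
translate([628, 0, 401]) cube([81, 1207, 16]);
translate([757, 0, 401]) cube([81, 1207, 16]);
translate([886, 0, 401]) cube([81, 1207, 16]);
translate([1015, 0, 401]) cube([81, 1207, 16]);
translate([1144, 0, 401]) cube([81, 1207, 16]);
translate([1273, 0, 401]) cube([81, 1207, 16]);
translate([1402, 0, 401]) cube([81, 1207, 16]);
translate([1531, 0, 401]) cube([81, 1207, 16]);
translate([1660, 0, 401]) cube([81, 1207, 16]);
translate([1789, 0, 401]) cube([81, 1207, 16]);


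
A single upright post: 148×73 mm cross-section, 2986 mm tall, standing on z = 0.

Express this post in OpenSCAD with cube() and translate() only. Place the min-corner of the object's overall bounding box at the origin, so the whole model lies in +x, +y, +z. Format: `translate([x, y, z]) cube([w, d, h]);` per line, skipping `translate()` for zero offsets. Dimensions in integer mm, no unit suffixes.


cube([148, 73, 2986]);


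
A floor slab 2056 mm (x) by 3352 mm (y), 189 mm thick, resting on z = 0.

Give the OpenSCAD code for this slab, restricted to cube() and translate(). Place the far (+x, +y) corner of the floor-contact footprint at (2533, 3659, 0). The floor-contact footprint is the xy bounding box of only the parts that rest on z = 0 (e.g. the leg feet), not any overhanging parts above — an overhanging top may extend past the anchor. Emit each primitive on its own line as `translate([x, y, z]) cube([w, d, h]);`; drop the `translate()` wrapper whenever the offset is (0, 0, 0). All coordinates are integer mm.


translate([477, 307, 0]) cube([2056, 3352, 189]);


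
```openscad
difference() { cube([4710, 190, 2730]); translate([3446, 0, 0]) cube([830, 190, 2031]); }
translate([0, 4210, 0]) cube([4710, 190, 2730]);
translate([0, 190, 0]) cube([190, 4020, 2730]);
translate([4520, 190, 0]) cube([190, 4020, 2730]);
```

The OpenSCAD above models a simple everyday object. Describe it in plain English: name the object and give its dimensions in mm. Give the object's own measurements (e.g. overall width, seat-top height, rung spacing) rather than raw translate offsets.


A single room: four walls, each 2730 mm tall and 190 mm thick, enclosing an outside footprint 4710×4400 mm (x × y), no floor or roof. The front and back walls (−y and +y sides) run the full x-width; the side walls fit between their inner faces. A door opening 830 mm wide and 2031 mm tall is cut through the front wall from the floor up, its −x edge 3446 mm from the wall's −x end.


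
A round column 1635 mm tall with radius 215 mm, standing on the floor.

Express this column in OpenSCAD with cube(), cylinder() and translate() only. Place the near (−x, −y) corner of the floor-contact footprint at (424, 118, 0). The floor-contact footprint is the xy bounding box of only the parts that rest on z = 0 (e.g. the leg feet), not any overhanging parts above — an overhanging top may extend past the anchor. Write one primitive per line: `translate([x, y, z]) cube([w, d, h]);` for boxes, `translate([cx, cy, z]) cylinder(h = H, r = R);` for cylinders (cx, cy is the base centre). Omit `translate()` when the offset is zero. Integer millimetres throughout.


translate([639, 333, 0]) cylinder(h = 1635, r = 215);


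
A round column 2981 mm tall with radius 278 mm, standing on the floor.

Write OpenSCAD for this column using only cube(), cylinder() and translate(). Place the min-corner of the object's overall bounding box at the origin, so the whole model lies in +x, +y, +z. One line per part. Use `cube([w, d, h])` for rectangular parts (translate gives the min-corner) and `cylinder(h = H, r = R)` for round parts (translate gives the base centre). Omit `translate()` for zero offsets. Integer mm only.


translate([278, 278, 0]) cylinder(h = 2981, r = 278);


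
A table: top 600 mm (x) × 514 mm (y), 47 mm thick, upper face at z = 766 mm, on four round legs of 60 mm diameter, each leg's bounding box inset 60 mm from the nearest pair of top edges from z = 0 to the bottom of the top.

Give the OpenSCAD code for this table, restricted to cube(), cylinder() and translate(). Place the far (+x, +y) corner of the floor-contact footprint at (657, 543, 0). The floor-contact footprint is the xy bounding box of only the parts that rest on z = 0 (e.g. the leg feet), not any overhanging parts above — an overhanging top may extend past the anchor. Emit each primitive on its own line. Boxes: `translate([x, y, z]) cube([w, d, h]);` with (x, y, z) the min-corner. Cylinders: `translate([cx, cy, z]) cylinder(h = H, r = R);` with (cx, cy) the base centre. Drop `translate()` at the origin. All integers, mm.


translate([117, 89, 719]) cube([600, 514, 47]);
translate([207, 179, 0]) cylinder(h = 719, r = 30);
translate([627, 179, 0]) cylinder(h = 719, r = 30);
translate([207, 513, 0]) cylinder(h = 719, r = 30);
translate([627, 513, 0]) cylinder(h = 719, r = 30);


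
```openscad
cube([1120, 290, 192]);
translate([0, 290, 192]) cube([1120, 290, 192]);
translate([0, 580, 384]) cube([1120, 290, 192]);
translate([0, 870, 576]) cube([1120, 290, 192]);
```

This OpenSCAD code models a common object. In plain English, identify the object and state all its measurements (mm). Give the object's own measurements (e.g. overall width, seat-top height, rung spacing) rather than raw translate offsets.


A straight staircase of 4 solid steps. Each step is 1120 mm wide (x), 290 mm deep (y, the going) and 192 mm tall (the rise). The first step rests on the floor; each subsequent step sits one going further in +y and one rise higher in +z, directly behind and above the previous step with no overlap.


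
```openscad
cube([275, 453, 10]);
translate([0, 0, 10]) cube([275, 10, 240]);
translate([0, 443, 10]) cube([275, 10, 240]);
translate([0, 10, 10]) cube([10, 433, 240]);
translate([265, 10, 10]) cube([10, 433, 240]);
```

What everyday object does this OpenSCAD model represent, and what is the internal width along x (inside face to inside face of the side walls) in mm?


An open box. The internal width is 255 mm.

A 275×453 base slab with four walls standing on it — an open box. The base is 275 mm wide and the walls are 10 mm thick, so the internal width is 275 − 2 × 10 = 255 mm.


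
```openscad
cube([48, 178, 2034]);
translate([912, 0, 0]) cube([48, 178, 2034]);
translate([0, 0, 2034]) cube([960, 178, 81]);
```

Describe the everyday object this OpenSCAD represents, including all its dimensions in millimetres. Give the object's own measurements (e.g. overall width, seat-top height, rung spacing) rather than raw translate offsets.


A door frame. The clear opening is 864 mm wide and 2034 mm high. Two 48 mm wide jambs, 178 mm deep, stand either side of the opening from the floor to the top of the opening. A 81 mm thick head sits across the top of both jambs, spanning the full outside width of the frame.


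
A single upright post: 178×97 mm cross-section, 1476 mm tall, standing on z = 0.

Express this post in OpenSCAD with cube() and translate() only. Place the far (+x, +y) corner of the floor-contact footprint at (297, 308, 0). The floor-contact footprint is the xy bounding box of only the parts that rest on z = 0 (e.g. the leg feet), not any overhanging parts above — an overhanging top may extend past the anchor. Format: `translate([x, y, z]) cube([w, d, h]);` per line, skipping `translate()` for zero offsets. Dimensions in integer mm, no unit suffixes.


translate([119, 211, 0]) cube([178, 97, 1476]);


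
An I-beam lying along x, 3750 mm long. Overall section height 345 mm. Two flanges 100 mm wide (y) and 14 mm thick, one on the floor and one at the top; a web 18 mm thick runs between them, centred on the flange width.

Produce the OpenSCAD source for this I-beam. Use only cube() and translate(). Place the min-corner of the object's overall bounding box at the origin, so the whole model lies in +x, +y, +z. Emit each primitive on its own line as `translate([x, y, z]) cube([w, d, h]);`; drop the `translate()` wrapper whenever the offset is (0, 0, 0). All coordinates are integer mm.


cube([3750, 100, 14]);
translate([0, 41, 14]) cube([3750, 18, 317]);
translate([0, 0, 331]) cube([3750, 100, 14]);


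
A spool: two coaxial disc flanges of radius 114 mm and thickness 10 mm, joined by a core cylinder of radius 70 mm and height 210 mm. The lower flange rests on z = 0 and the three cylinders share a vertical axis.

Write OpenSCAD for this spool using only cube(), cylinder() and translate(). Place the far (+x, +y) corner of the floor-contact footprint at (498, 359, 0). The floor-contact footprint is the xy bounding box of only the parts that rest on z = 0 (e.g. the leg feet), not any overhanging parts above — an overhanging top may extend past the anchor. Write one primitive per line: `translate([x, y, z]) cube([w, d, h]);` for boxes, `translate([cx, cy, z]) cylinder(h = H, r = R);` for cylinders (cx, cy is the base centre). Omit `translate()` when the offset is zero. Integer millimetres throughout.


translate([384, 245, 0]) cylinder(h = 10, r = 114);
translate([384, 245, 10]) cylinder(h = 210, r = 70);
translate([384, 245, 220]) cylinder(h = 10, r = 114);


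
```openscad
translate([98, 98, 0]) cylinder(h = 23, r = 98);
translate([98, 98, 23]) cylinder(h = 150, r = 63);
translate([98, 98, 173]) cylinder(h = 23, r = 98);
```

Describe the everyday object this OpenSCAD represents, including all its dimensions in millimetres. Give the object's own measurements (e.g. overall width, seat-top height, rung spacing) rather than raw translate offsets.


A spool: two coaxial disc flanges of radius 98 mm and thickness 23 mm, joined by a core cylinder of radius 63 mm and height 150 mm. The lower flange rests on z = 0 and the three cylinders share a vertical axis.


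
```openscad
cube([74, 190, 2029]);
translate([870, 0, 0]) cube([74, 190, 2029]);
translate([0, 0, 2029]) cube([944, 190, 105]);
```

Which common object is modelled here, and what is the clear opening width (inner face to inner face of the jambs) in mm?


A door frame. The clear opening width is 796 mm.

Two 2029 mm tall posts with a header on top — a door frame. The left jamb is 74 mm wide at x = 0; the right jamb starts at x = 870. The clear opening is 870 − 74 = 796 mm.


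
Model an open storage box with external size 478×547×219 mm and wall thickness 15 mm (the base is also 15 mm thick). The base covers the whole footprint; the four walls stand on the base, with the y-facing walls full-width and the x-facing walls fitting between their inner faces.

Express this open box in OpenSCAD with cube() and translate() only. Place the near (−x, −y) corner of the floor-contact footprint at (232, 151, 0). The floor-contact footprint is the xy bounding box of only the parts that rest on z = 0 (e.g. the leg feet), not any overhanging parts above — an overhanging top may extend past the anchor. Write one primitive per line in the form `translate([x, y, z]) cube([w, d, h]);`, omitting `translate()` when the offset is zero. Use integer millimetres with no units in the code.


translate([232, 151, 0]) cube([478, 547, 15]);
translate([232, 151, 15]) cube([478, 15, 204]);
translate([232, 683, 15]) cube([478, 15, 204]);
translate([232, 166, 15]) cube([15, 517, 204]);
translate([695, 166, 15]) cube([15, 517, 204]);


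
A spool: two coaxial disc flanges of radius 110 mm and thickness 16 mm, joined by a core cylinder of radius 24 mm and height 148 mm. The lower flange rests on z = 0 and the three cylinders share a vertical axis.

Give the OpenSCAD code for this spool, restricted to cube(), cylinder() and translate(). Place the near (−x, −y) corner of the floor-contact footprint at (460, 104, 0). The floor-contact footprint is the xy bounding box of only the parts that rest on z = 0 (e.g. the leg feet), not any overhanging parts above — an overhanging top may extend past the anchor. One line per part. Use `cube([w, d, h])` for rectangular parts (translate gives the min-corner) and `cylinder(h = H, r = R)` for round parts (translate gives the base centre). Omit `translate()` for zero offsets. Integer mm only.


translate([570, 214, 0]) cylinder(h = 16, r = 110);
translate([570, 214, 16]) cylinder(h = 148, r = 24);
translate([570, 214, 164]) cylinder(h = 16, r = 110);


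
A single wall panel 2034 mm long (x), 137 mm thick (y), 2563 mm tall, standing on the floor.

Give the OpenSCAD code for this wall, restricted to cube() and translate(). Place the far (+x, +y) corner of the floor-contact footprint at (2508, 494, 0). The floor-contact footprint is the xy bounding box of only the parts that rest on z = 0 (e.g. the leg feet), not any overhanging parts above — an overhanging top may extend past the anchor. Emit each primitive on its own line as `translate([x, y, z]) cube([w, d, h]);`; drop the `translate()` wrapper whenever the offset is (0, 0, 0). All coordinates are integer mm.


translate([474, 357, 0]) cube([2034, 137, 2563]);


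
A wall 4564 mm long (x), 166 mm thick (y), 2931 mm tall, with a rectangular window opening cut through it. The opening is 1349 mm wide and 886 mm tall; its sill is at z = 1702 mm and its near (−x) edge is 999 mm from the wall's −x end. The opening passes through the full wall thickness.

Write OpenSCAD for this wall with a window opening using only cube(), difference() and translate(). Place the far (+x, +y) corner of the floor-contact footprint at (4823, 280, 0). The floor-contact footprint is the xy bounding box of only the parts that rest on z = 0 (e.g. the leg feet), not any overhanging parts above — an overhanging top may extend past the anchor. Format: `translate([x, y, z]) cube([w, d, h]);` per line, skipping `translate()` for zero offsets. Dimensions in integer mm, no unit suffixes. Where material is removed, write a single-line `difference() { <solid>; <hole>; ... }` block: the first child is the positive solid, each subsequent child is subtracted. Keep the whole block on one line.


difference() { translate([259, 114, 0]) cube([4564, 166, 2931]); translate([1258, 114, 1702]) cube([1349, 166, 886]); }


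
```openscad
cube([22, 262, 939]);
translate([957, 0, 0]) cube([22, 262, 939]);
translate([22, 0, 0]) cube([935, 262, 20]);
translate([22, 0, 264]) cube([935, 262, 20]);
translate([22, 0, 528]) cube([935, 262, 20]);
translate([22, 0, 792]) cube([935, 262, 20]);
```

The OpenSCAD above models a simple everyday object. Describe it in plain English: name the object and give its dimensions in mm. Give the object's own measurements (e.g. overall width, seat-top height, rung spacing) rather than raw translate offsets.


An open bookshelf. Two side panels, each 22 mm thick, 262 mm deep and 939 mm tall, stand 979 mm apart (outside-to-outside). Between them sit 4 shelves, each 20 mm thick and 262 mm deep, spanning the full gap between the sides. The bottom shelf rests on the floor (its underside at z = 0) and the clear gap between one shelf's top and the next shelf's underside is 244 mm.
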